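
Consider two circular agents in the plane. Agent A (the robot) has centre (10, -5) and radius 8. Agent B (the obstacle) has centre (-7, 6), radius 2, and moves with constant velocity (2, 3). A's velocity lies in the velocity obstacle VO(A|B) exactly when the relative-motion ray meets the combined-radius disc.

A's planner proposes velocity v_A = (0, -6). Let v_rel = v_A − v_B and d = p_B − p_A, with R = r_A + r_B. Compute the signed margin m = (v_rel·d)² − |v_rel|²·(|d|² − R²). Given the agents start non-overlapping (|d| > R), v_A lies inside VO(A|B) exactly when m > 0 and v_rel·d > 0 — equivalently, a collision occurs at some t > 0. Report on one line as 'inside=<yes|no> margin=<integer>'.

d = (-17, 11),  |d|² = 410;  R = 8+2 = 10,  c = 410−10² = 310
v_rel = (-2, -9),  |v_rel|² = 85;  v_rel·d = (-2)·(-17) + (-9)·(11) = -65
85·t² + 130·t + 310 = 0  ⇒  m = (-65)² − 85·310 = -22125
m = -22125 < 0,  v_rel·d = -65 < 0  ⇒  outside

inside=no margin=-22125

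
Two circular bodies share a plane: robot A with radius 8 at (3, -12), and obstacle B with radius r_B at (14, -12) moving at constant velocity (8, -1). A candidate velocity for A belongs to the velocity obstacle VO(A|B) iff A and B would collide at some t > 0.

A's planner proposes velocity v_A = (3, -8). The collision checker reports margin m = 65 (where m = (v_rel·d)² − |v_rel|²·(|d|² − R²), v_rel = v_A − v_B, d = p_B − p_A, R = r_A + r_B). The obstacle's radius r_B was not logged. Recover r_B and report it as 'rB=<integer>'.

m = 65
d = (11, 0);  v_rel = (-5, -7),  |v_rel|² = 74
v_rel×d = (-5)·(0) − (-7)·(11) = 77
since m = R²·74 − 77²:  R² = (5929 + 65) / 74 = 81
R = √81 = 9  ⇒  r_B = 9 − 8 = 1

rB=1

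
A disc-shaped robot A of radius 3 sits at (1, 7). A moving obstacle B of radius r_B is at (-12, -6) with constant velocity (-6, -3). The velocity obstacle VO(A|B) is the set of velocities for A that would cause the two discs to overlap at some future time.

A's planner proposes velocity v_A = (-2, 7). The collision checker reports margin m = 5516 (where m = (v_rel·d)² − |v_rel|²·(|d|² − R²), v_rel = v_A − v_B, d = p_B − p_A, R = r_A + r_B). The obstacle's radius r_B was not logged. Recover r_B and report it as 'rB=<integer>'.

m = 5516
d = (-13, -13);  v_rel = (4, 10),  |v_rel|² = 116
v_rel×d = (4)·(-13) − (10)·(-13) = 78
since m = R²·116 − 78²:  R² = (6084 + 5516) / 116 = 100
R = √100 = 10  ⇒  r_B = 10 − 3 = 7

rB=7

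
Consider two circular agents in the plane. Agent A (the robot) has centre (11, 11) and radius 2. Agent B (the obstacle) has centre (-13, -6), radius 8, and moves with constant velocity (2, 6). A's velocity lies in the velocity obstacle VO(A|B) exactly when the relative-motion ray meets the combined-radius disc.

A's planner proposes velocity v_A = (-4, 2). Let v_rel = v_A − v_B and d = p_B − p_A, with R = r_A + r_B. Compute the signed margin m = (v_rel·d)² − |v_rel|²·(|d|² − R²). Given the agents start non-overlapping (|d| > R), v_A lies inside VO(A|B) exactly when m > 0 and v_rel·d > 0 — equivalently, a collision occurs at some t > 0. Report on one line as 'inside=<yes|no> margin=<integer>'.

d = (-24, -17),  |d|² = 865;  R = 2+8 = 10,  c = 865−10² = 765
v_rel = (-6, -4),  |v_rel|² = 52;  v_rel·d = (-6)·(-24) + (-4)·(-17) = 212
52·t² − 424·t + 765 = 0  ⇒  m = 212² − 52·765 = 5164
m = 5164 > 0,  v_rel·d = 212 > 0  ⇒  inside

inside=yes margin=5164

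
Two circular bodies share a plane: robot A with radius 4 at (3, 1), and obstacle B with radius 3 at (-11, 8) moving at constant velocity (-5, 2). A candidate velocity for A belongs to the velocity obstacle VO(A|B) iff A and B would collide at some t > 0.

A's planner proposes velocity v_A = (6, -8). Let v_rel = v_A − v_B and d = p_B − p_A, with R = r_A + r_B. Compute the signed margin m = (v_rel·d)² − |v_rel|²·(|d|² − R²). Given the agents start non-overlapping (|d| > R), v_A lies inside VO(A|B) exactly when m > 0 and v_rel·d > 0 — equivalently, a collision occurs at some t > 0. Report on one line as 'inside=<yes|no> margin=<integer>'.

d = (-14, 7),  |d|² = 245;  R = 4+3 = 7,  c = 245−7² = 196
v_rel = (11, -10),  |v_rel|² = 221;  v_rel·d = (11)·(-14) + (-10)·(7) = -224
221·t² + 448·t + 196 = 0  ⇒  m = (-224)² − 221·196 = 6860
m = 6860 > 0,  v_rel·d = -224 < 0  ⇒  outside

inside=no margin=6860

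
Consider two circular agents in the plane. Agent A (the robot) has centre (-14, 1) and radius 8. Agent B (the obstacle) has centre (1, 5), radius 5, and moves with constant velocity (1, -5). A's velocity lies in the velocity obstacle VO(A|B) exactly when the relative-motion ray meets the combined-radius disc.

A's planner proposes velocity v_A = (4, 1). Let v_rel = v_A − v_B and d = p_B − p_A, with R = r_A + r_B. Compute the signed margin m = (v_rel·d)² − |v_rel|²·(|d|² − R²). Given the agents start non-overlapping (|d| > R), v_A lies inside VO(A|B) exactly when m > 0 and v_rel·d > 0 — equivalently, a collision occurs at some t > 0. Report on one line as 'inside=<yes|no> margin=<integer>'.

d = (15, 4),  |d|² = 241;  R = 8+5 = 13,  c = 241−13² = 72
v_rel = (3, 6),  |v_rel|² = 45;  v_rel·d = (3)·(15) + (6)·(4) = 69
45·t² − 138·t + 72 = 0  ⇒  m = 69² − 45·72 = 1521
m = 1521 > 0,  v_rel·d = 69 > 0  ⇒  inside

inside=yes margin=1521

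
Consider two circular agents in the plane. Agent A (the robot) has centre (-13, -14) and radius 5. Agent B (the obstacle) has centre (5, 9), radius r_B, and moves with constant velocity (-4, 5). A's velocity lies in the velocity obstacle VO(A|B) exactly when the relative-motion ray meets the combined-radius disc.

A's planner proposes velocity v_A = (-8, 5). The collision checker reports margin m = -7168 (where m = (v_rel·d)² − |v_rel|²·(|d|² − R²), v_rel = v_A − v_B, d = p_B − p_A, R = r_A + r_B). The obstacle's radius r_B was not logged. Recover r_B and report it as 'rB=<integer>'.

m = -7168
d = (18, 23);  v_rel = (-4, 0),  |v_rel|² = 16
v_rel×d = (-4)·(23) − (0)·(18) = -92
since m = R²·16 − (-92)²:  R² = (8464 + -7168) / 16 = 81
R = √81 = 9  ⇒  r_B = 9 − 5 = 4

rB=4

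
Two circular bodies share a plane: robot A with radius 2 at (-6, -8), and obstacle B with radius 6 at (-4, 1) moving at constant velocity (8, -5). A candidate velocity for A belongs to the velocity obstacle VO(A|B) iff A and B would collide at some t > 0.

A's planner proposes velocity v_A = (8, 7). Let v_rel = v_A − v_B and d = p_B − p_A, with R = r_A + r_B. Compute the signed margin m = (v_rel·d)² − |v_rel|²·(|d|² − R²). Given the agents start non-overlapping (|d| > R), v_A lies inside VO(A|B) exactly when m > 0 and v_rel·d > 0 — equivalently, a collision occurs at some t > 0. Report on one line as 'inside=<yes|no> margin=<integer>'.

d = (2, 9),  |d|² = 85;  R = 2+6 = 8,  c = 85−8² = 21
v_rel = (0, 12),  |v_rel|² = 144;  v_rel·d = (0)·(2) + (12)·(9) = 108
144·t² − 216·t + 21 = 0  ⇒  m = 108² − 144·21 = 8640
m = 8640 > 0,  v_rel·d = 108 > 0  ⇒  inside

inside=yes margin=8640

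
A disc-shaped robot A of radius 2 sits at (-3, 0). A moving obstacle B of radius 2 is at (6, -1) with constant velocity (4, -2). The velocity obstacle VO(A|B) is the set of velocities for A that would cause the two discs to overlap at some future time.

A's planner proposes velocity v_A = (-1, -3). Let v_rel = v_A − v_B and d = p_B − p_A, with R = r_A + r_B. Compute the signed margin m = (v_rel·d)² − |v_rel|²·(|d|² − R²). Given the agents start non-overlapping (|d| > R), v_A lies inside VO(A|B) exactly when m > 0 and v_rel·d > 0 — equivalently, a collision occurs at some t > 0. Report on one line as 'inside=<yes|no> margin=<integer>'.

d = (9, -1),  |d|² = 82;  R = 2+2 = 4,  c = 82−4² = 66
v_rel = (-5, -1),  |v_rel|² = 26;  v_rel·d = (-5)·(9) + (-1)·(-1) = -44
26·t² + 88·t + 66 = 0  ⇒  m = (-44)² − 26·66 = 220
m = 220 > 0,  v_rel·d = -44 < 0  ⇒  outside

inside=no margin=220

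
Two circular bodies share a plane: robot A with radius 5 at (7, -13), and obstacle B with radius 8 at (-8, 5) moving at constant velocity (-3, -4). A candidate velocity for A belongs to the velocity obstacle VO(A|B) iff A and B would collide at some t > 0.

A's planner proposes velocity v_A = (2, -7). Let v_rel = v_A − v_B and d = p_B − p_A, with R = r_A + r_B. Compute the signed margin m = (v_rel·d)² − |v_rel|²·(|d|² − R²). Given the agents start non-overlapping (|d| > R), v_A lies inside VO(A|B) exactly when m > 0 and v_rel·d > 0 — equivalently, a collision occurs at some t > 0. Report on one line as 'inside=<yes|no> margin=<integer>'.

d = (-15, 18),  |d|² = 549;  R = 5+8 = 13,  c = 549−13² = 380
v_rel = (5, -3),  |v_rel|² = 34;  v_rel·d = (5)·(-15) + (-3)·(18) = -129
34·t² + 258·t + 380 = 0  ⇒  m = (-129)² − 34·380 = 3721
m = 3721 > 0,  v_rel·d = -129 < 0  ⇒  outside

inside=no margin=3721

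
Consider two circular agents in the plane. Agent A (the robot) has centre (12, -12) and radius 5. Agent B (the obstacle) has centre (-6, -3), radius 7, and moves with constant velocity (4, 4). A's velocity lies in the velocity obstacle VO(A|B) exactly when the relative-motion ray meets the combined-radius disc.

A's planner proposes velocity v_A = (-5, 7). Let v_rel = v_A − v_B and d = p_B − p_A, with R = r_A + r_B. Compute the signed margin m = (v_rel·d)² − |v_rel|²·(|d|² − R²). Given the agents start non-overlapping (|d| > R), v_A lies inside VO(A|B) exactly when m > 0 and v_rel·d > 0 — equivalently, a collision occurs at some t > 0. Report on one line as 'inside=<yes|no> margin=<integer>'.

d = (-18, 9),  |d|² = 405;  R = 5+7 = 12,  c = 405−12² = 261
v_rel = (-9, 3),  |v_rel|² = 90;  v_rel·d = (-9)·(-18) + (3)·(9) = 189
90·t² − 378·t + 261 = 0  ⇒  m = 189² − 90·261 = 12231
m = 12231 > 0,  v_rel·d = 189 > 0  ⇒  inside

inside=yes margin=12231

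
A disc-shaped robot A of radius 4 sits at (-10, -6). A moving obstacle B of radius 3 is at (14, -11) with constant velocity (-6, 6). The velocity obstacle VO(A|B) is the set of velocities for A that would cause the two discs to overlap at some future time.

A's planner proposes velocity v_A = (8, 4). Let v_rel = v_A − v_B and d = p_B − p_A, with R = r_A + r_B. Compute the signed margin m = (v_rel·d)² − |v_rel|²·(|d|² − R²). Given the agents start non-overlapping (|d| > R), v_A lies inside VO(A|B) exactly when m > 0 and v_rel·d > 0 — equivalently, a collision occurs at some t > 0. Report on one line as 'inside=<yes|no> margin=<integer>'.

d = (24, -5),  |d|² = 601;  R = 4+3 = 7,  c = 601−7² = 552
v_rel = (14, -2),  |v_rel|² = 200;  v_rel·d = (14)·(24) + (-2)·(-5) = 346
200·t² − 692·t + 552 = 0  ⇒  m = 346² − 200·552 = 9316
m = 9316 > 0,  v_rel·d = 346 > 0  ⇒  inside

inside=yes margin=9316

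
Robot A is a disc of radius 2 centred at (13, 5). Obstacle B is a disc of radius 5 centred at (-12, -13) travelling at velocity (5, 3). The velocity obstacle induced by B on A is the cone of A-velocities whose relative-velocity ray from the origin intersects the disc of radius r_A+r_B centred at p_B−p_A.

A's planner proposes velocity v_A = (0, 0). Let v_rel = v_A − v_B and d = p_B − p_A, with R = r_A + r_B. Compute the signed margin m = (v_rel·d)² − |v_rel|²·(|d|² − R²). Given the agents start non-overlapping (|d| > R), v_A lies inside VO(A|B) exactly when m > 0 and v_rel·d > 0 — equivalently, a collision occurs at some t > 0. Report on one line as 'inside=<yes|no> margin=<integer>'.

d = (-25, -18),  |d|² = 949;  R = 2+5 = 7,  c = 949−7² = 900
v_rel = (-5, -3),  |v_rel|² = 34;  v_rel·d = (-5)·(-25) + (-3)·(-18) = 179
34·t² − 358·t + 900 = 0  ⇒  m = 179² − 34·900 = 1441
m = 1441 > 0,  v_rel·d = 179 > 0  ⇒  inside

inside=yes margin=1441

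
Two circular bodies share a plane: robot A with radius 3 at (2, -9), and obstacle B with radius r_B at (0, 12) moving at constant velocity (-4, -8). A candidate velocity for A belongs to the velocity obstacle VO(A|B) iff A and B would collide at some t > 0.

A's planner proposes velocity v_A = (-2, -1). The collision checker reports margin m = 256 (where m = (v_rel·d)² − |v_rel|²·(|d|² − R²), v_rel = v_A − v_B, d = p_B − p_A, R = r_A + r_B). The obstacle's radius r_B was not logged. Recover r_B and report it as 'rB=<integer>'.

m = 256
d = (-2, 21);  v_rel = (2, 7),  |v_rel|² = 53
v_rel×d = (2)·(21) − (7)·(-2) = 56
since m = R²·53 − 56²:  R² = (3136 + 256) / 53 = 64
R = √64 = 8  ⇒  r_B = 8 − 3 = 5

rB=5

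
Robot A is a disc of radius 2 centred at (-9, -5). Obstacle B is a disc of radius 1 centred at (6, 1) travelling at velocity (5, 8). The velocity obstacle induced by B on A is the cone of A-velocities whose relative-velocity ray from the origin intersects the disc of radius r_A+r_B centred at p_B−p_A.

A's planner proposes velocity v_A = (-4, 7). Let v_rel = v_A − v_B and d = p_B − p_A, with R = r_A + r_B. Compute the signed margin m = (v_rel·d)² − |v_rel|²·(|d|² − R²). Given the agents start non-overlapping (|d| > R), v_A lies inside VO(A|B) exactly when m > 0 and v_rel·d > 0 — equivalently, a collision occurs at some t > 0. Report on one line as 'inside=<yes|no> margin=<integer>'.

d = (15, 6),  |d|² = 261;  R = 2+1 = 3,  c = 261−3² = 252
v_rel = (-9, -1),  |v_rel|² = 82;  v_rel·d = (-9)·(15) + (-1)·(6) = -141
82·t² + 282·t + 252 = 0  ⇒  m = (-141)² − 82·252 = -783
m = -783 < 0,  v_rel·d = -141 < 0  ⇒  outside

inside=no margin=-783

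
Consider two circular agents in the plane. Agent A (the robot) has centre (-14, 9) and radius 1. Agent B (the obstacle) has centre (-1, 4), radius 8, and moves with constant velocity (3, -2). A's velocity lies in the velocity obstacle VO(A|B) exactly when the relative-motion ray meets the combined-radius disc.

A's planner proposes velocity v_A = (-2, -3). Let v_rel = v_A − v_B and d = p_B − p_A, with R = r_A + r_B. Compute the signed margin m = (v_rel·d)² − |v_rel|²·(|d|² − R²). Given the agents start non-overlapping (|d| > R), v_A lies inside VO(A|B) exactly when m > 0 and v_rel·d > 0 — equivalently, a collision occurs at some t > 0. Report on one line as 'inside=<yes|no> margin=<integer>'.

d = (13, -5),  |d|² = 194;  R = 1+8 = 9,  c = 194−9² = 113
v_rel = (-5, -1),  |v_rel|² = 26;  v_rel·d = (-5)·(13) + (-1)·(-5) = -60
26·t² + 120·t + 113 = 0  ⇒  m = (-60)² − 26·113 = 662
m = 662 > 0,  v_rel·d = -60 < 0  ⇒  outside

inside=no margin=662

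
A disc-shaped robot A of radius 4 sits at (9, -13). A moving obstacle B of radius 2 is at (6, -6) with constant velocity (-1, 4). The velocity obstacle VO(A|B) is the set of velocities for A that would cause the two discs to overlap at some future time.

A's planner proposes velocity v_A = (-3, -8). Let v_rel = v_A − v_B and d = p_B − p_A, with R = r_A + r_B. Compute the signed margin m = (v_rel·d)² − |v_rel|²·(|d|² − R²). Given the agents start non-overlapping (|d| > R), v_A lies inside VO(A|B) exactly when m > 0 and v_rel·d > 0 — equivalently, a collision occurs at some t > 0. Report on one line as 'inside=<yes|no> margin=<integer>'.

d = (-3, 7),  |d|² = 58;  R = 4+2 = 6,  c = 58−6² = 22
v_rel = (-2, -12),  |v_rel|² = 148;  v_rel·d = (-2)·(-3) + (-12)·(7) = -78
148·t² + 156·t + 22 = 0  ⇒  m = (-78)² − 148·22 = 2828
m = 2828 > 0,  v_rel·d = -78 < 0  ⇒  outside

inside=no margin=2828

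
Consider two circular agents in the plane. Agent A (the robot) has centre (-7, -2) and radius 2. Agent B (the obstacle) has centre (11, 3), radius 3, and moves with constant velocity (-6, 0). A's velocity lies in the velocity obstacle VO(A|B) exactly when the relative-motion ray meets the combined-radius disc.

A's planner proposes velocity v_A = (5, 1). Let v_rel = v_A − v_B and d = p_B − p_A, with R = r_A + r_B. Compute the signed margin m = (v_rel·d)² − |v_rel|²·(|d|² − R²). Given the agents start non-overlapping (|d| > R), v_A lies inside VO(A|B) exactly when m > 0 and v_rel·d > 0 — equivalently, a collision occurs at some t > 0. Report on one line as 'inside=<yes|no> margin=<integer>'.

d = (18, 5),  |d|² = 349;  R = 2+3 = 5,  c = 349−5² = 324
v_rel = (11, 1),  |v_rel|² = 122;  v_rel·d = (11)·(18) + (1)·(5) = 203
122·t² − 406·t + 324 = 0  ⇒  m = 203² − 122·324 = 1681
m = 1681 > 0,  v_rel·d = 203 > 0  ⇒  inside

inside=yes margin=1681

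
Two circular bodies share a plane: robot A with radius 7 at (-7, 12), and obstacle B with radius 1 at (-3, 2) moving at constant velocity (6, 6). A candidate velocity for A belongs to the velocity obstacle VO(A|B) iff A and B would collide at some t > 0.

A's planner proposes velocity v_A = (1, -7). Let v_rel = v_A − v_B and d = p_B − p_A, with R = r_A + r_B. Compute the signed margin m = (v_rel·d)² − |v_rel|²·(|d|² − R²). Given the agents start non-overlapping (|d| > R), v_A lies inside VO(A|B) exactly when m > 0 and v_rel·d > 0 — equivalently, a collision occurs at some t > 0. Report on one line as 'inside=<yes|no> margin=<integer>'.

d = (4, -10),  |d|² = 116;  R = 7+1 = 8,  c = 116−8² = 52
v_rel = (-5, -13),  |v_rel|² = 194;  v_rel·d = (-5)·(4) + (-13)·(-10) = 110
194·t² − 220·t + 52 = 0  ⇒  m = 110² − 194·52 = 2012
m = 2012 > 0,  v_rel·d = 110 > 0  ⇒  inside

inside=yes margin=2012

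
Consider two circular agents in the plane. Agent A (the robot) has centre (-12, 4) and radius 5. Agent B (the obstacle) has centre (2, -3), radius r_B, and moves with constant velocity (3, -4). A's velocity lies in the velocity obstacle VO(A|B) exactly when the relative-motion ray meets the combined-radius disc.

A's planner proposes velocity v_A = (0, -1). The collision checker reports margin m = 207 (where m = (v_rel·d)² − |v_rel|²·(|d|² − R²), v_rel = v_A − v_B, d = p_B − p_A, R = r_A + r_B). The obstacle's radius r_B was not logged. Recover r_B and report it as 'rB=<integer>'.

m = 207
d = (14, -7);  v_rel = (-3, 3),  |v_rel|² = 18
v_rel×d = (-3)·(-7) − (3)·(14) = -21
since m = R²·18 − (-21)²:  R² = (441 + 207) / 18 = 36
R = √36 = 6  ⇒  r_B = 6 − 5 = 1

rB=1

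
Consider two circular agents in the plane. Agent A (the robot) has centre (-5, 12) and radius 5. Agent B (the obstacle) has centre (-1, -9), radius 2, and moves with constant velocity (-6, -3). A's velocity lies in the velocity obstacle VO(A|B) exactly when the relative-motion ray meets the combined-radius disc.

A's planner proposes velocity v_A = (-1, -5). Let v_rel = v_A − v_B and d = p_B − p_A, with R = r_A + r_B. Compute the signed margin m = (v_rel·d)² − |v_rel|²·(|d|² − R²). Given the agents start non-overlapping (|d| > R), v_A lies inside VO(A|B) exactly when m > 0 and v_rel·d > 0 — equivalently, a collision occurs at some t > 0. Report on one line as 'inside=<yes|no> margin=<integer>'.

d = (4, -21),  |d|² = 457;  R = 5+2 = 7,  c = 457−7² = 408
v_rel = (5, -2),  |v_rel|² = 29;  v_rel·d = (5)·(4) + (-2)·(-21) = 62
29·t² − 124·t + 408 = 0  ⇒  m = 62² − 29·408 = -7988
m = -7988 < 0,  v_rel·d = 62 > 0  ⇒  outside

inside=no margin=-7988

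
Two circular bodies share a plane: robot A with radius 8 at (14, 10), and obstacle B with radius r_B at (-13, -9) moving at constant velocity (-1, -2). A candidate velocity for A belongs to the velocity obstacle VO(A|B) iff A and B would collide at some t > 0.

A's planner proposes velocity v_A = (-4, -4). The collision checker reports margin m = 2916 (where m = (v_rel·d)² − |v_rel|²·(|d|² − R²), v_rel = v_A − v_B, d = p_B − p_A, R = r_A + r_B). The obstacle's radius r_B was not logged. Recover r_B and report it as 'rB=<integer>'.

m = 2916
d = (-27, -19);  v_rel = (-3, -2),  |v_rel|² = 13
v_rel×d = (-3)·(-19) − (-2)·(-27) = 3
since m = R²·13 − 3²:  R² = (9 + 2916) / 13 = 225
R = √225 = 15  ⇒  r_B = 15 − 8 = 7

rB=7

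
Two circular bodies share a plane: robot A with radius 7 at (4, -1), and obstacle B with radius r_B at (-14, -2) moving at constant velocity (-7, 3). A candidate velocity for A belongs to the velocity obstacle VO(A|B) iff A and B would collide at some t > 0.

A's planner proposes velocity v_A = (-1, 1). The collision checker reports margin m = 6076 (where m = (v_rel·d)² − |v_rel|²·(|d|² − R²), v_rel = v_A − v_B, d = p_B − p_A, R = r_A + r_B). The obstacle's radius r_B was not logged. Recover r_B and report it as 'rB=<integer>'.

m = 6076
d = (-18, -1);  v_rel = (6, -2),  |v_rel|² = 40
v_rel×d = (6)·(-1) − (-2)·(-18) = -42
since m = R²·40 − (-42)²:  R² = (1764 + 6076) / 40 = 196
R = √196 = 14  ⇒  r_B = 14 − 7 = 7

rB=7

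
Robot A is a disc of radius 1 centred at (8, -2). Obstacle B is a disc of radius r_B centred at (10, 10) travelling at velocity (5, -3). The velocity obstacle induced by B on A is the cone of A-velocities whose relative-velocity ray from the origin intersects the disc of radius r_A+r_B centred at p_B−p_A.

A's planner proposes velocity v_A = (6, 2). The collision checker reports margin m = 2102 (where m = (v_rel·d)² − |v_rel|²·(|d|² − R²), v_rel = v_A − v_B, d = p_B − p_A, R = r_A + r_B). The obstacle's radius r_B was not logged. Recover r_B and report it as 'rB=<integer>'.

m = 2102
d = (2, 12);  v_rel = (1, 5),  |v_rel|² = 26
v_rel×d = (1)·(12) − (5)·(2) = 2
since m = R²·26 − 2²:  R² = (4 + 2102) / 26 = 81
R = √81 = 9  ⇒  r_B = 9 − 1 = 8

rB=8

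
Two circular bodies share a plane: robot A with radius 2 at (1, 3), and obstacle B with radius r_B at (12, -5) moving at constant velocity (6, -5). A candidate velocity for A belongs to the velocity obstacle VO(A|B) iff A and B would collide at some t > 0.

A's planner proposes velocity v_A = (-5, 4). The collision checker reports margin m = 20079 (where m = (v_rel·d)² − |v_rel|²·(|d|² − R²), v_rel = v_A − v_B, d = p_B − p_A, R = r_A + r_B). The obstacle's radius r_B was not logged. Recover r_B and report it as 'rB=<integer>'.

m = 20079
d = (11, -8);  v_rel = (-11, 9),  |v_rel|² = 202
v_rel×d = (-11)·(-8) − (9)·(11) = -11
since m = R²·202 − (-11)²:  R² = (121 + 20079) / 202 = 100
R = √100 = 10  ⇒  r_B = 10 − 2 = 8

rB=8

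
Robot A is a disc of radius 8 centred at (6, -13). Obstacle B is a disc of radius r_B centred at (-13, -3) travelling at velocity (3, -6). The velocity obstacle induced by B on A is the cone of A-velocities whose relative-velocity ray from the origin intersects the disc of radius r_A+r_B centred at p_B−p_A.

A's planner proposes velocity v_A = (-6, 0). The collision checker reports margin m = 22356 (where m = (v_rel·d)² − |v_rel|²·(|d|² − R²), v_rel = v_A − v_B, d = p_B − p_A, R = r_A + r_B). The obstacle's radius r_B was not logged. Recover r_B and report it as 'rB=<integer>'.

m = 22356
d = (-19, 10);  v_rel = (-9, 6),  |v_rel|² = 117
v_rel×d = (-9)·(10) − (6)·(-19) = 24
since m = R²·117 − 24²:  R² = (576 + 22356) / 117 = 196
R = √196 = 14  ⇒  r_B = 14 − 8 = 6

rB=6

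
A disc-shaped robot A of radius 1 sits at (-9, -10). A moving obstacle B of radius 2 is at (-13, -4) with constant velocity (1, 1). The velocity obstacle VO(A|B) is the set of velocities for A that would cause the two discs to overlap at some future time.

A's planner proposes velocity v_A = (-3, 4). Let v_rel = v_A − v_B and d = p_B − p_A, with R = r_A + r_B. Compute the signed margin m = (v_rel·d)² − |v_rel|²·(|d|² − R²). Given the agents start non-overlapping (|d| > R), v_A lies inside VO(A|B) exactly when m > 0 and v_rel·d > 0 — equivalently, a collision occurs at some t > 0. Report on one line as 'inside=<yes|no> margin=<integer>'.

d = (-4, 6),  |d|² = 52;  R = 1+2 = 3,  c = 52−3² = 43
v_rel = (-4, 3),  |v_rel|² = 25;  v_rel·d = (-4)·(-4) + (3)·(6) = 34
25·t² − 68·t + 43 = 0  ⇒  m = 34² − 25·43 = 81
m = 81 > 0,  v_rel·d = 34 > 0  ⇒  inside

inside=yes margin=81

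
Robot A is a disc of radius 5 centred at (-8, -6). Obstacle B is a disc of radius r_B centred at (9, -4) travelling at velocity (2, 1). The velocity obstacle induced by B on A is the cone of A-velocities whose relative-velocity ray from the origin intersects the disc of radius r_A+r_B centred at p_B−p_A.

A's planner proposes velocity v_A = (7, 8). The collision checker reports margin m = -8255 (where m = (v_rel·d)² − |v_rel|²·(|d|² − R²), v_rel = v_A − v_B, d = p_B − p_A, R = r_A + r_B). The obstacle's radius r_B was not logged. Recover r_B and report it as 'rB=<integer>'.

m = -8255
d = (17, 2);  v_rel = (5, 7),  |v_rel|² = 74
v_rel×d = (5)·(2) − (7)·(17) = -109
since m = R²·74 − (-109)²:  R² = (11881 + -8255) / 74 = 49
R = √49 = 7  ⇒  r_B = 7 − 5 = 2

rB=2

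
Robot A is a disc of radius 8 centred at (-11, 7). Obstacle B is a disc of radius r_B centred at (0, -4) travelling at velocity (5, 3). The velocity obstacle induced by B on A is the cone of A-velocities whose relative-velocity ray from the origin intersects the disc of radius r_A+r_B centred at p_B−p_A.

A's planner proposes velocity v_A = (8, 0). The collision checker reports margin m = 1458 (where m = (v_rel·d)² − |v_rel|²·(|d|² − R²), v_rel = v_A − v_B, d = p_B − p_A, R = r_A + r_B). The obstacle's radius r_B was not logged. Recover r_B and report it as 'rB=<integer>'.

m = 1458
d = (11, -11);  v_rel = (3, -3),  |v_rel|² = 18
v_rel×d = (3)·(-11) − (-3)·(11) = 0
since m = R²·18 − 0²:  R² = (0 + 1458) / 18 = 81
R = √81 = 9  ⇒  r_B = 9 − 8 = 1

rB=1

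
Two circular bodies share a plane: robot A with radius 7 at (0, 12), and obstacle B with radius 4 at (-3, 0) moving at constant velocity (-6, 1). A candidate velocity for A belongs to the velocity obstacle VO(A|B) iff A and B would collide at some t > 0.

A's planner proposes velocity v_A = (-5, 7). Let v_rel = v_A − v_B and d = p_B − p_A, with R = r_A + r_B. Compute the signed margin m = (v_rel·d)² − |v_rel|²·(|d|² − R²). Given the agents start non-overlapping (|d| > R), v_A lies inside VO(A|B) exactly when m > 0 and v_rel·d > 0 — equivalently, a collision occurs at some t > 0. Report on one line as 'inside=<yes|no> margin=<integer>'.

d = (-3, -12),  |d|² = 153;  R = 7+4 = 11,  c = 153−11² = 32
v_rel = (1, 6),  |v_rel|² = 37;  v_rel·d = (1)·(-3) + (6)·(-12) = -75
37·t² + 150·t + 32 = 0  ⇒  m = (-75)² − 37·32 = 4441
m = 4441 > 0,  v_rel·d = -75 < 0  ⇒  outside

inside=no margin=4441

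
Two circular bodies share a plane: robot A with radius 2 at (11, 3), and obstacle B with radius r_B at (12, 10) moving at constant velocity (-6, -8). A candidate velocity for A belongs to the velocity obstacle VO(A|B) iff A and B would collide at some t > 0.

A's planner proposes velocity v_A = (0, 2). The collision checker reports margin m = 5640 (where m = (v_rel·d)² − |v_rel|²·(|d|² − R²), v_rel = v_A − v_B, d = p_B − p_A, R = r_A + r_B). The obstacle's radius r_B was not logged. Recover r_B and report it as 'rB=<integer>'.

m = 5640
d = (1, 7);  v_rel = (6, 10),  |v_rel|² = 136
v_rel×d = (6)·(7) − (10)·(1) = 32
since m = R²·136 − 32²:  R² = (1024 + 5640) / 136 = 49
R = √49 = 7  ⇒  r_B = 7 − 2 = 5

rB=5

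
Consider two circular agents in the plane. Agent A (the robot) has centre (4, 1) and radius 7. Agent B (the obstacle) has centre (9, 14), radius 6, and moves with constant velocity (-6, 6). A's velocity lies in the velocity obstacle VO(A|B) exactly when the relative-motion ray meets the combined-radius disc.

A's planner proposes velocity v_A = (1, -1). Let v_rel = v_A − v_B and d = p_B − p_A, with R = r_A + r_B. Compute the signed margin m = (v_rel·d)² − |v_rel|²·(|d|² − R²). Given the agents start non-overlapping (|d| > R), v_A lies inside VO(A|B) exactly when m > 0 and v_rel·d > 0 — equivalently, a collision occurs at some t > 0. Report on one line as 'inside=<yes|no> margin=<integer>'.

d = (5, 13),  |d|² = 194;  R = 7+6 = 13,  c = 194−13² = 25
v_rel = (7, -7),  |v_rel|² = 98;  v_rel·d = (7)·(5) + (-7)·(13) = -56
98·t² + 112·t + 25 = 0  ⇒  m = (-56)² − 98·25 = 686
m = 686 > 0,  v_rel·d = -56 < 0  ⇒  outside

inside=no margin=686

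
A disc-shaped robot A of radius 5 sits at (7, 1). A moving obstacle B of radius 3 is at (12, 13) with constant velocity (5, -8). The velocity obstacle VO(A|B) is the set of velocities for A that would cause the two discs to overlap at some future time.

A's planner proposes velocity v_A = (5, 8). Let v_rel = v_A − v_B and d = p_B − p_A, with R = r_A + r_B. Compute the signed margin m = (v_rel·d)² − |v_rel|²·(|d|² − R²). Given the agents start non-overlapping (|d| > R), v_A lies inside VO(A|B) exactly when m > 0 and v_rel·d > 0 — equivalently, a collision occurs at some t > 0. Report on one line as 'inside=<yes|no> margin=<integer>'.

d = (5, 12),  |d|² = 169;  R = 5+3 = 8,  c = 169−8² = 105
v_rel = (0, 16),  |v_rel|² = 256;  v_rel·d = (0)·(5) + (16)·(12) = 192
256·t² − 384·t + 105 = 0  ⇒  m = 192² − 256·105 = 9984
m = 9984 > 0,  v_rel·d = 192 > 0  ⇒  inside

inside=yes margin=9984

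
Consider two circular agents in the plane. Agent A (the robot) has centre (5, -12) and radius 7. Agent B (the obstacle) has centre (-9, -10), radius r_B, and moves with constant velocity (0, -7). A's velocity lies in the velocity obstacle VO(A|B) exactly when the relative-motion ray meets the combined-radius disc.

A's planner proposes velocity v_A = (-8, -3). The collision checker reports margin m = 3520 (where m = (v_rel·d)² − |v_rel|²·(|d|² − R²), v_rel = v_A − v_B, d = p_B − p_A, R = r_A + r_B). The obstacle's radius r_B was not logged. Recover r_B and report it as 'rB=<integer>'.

m = 3520
d = (-14, 2);  v_rel = (-8, 4),  |v_rel|² = 80
v_rel×d = (-8)·(2) − (4)·(-14) = 40
since m = R²·80 − 40²:  R² = (1600 + 3520) / 80 = 64
R = √64 = 8  ⇒  r_B = 8 − 7 = 1

rB=1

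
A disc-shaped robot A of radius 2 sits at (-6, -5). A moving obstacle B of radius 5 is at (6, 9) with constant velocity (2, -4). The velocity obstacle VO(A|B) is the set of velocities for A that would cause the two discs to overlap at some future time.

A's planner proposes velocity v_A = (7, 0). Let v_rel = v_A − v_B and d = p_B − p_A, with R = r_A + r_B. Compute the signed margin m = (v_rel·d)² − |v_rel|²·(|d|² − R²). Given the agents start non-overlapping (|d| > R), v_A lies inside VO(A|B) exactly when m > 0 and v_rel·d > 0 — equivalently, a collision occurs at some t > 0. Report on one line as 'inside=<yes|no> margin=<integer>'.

d = (12, 14),  |d|² = 340;  R = 2+5 = 7,  c = 340−7² = 291
v_rel = (5, 4),  |v_rel|² = 41;  v_rel·d = (5)·(12) + (4)·(14) = 116
41·t² − 232·t + 291 = 0  ⇒  m = 116² − 41·291 = 1525
m = 1525 > 0,  v_rel·d = 116 > 0  ⇒  inside

inside=yes margin=1525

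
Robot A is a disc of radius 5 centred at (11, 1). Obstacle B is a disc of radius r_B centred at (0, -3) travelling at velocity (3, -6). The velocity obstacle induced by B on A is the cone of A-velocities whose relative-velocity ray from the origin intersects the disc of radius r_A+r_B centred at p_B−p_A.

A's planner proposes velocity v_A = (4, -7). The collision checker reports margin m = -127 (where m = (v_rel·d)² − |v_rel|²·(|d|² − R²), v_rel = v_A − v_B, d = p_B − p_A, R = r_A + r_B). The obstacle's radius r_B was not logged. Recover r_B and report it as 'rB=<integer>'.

m = -127
d = (-11, -4);  v_rel = (1, -1),  |v_rel|² = 2
v_rel×d = (1)·(-4) − (-1)·(-11) = -15
since m = R²·2 − (-15)²:  R² = (225 + -127) / 2 = 49
R = √49 = 7  ⇒  r_B = 7 − 5 = 2

rB=2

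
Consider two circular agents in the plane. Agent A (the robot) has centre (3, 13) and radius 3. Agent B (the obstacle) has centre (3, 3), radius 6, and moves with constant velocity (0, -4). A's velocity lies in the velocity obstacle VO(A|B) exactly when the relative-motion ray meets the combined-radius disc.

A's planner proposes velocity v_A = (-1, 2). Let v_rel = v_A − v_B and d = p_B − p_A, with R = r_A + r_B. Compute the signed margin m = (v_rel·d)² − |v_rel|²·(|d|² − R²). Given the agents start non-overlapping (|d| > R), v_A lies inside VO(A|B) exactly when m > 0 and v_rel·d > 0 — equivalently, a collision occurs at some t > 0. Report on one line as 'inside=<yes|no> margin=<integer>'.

d = (0, -10),  |d|² = 100;  R = 3+6 = 9,  c = 100−9² = 19
v_rel = (-1, 6),  |v_rel|² = 37;  v_rel·d = (-1)·(0) + (6)·(-10) = -60
37·t² + 120·t + 19 = 0  ⇒  m = (-60)² − 37·19 = 2897
m = 2897 > 0,  v_rel·d = -60 < 0  ⇒  outside

inside=no margin=2897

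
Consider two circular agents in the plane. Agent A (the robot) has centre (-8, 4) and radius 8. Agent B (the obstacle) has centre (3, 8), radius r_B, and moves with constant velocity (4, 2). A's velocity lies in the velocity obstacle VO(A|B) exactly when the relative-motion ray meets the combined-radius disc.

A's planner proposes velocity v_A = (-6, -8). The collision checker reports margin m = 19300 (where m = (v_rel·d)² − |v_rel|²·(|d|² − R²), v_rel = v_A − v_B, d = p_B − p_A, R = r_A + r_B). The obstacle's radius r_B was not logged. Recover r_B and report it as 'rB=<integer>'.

m = 19300
d = (11, 4);  v_rel = (-10, -10),  |v_rel|² = 200
v_rel×d = (-10)·(4) − (-10)·(11) = 70
since m = R²·200 − 70²:  R² = (4900 + 19300) / 200 = 121
R = √121 = 11  ⇒  r_B = 11 − 8 = 3

rB=3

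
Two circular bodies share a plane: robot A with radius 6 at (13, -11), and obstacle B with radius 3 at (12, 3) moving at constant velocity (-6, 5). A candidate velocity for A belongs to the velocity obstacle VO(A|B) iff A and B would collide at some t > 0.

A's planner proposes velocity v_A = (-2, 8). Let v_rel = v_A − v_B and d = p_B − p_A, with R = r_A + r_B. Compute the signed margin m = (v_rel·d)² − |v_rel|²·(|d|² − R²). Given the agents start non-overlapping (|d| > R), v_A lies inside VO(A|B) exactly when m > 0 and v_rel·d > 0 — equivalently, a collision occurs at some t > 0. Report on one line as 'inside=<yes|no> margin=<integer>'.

d = (-1, 14),  |d|² = 197;  R = 6+3 = 9,  c = 197−9² = 116
v_rel = (4, 3),  |v_rel|² = 25;  v_rel·d = (4)·(-1) + (3)·(14) = 38
25·t² − 76·t + 116 = 0  ⇒  m = 38² − 25·116 = -1456
m = -1456 < 0,  v_rel·d = 38 > 0  ⇒  outside

inside=no margin=-1456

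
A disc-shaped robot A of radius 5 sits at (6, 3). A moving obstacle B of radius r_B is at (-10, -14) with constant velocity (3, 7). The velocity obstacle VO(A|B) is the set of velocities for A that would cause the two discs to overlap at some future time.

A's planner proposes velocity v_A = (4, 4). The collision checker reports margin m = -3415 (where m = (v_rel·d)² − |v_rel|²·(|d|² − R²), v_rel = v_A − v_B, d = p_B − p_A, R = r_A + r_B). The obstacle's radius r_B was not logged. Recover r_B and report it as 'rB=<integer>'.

m = -3415
d = (-16, -17);  v_rel = (1, -3),  |v_rel|² = 10
v_rel×d = (1)·(-17) − (-3)·(-16) = -65
since m = R²·10 − (-65)²:  R² = (4225 + -3415) / 10 = 81
R = √81 = 9  ⇒  r_B = 9 − 5 = 4

rB=4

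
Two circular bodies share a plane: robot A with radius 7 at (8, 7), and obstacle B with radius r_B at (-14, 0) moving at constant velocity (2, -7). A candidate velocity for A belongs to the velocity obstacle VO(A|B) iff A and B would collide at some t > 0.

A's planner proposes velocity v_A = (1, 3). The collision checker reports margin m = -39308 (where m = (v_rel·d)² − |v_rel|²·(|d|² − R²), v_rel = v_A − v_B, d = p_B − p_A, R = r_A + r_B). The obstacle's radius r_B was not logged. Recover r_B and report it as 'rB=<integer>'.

m = -39308
d = (-22, -7);  v_rel = (-1, 10),  |v_rel|² = 101
v_rel×d = (-1)·(-7) − (10)·(-22) = 227
since m = R²·101 − 227²:  R² = (51529 + -39308) / 101 = 121
R = √121 = 11  ⇒  r_B = 11 − 7 = 4

rB=4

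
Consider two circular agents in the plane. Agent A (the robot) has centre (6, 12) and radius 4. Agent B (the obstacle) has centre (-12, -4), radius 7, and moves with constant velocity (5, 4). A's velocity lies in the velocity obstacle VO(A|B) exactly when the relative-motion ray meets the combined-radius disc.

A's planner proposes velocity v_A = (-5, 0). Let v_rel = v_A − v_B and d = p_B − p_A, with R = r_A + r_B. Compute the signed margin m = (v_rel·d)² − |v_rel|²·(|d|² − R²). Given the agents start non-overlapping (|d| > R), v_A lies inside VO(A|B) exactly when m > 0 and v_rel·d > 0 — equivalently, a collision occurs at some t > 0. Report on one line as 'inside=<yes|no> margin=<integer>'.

d = (-18, -16),  |d|² = 580;  R = 4+7 = 11,  c = 580−11² = 459
v_rel = (-10, -4),  |v_rel|² = 116;  v_rel·d = (-10)·(-18) + (-4)·(-16) = 244
116·t² − 488·t + 459 = 0  ⇒  m = 244² − 116·459 = 6292
m = 6292 > 0,  v_rel·d = 244 > 0  ⇒  inside

inside=yes margin=6292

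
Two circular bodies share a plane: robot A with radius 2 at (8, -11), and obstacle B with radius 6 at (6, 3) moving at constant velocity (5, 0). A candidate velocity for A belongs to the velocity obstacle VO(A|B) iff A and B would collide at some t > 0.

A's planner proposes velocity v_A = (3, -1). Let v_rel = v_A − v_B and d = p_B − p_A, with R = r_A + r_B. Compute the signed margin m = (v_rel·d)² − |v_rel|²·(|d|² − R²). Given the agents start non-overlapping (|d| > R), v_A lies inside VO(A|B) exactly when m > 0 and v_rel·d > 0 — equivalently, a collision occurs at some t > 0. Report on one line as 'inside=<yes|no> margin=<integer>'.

d = (-2, 14),  |d|² = 200;  R = 2+6 = 8,  c = 200−8² = 136
v_rel = (-2, -1),  |v_rel|² = 5;  v_rel·d = (-2)·(-2) + (-1)·(14) = -10
5·t² + 20·t + 136 = 0  ⇒  m = (-10)² − 5·136 = -580
m = -580 < 0,  v_rel·d = -10 < 0  ⇒  outside

inside=no margin=-580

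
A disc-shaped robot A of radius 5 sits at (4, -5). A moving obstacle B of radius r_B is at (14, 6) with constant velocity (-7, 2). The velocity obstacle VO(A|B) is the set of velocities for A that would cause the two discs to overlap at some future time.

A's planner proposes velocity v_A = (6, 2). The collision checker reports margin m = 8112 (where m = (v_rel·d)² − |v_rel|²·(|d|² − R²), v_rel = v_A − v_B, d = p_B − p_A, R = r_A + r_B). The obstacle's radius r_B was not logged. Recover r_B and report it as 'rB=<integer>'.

m = 8112
d = (10, 11);  v_rel = (13, 0),  |v_rel|² = 169
v_rel×d = (13)·(11) − (0)·(10) = 143
since m = R²·169 − 143²:  R² = (20449 + 8112) / 169 = 169
R = √169 = 13  ⇒  r_B = 13 − 5 = 8

rB=8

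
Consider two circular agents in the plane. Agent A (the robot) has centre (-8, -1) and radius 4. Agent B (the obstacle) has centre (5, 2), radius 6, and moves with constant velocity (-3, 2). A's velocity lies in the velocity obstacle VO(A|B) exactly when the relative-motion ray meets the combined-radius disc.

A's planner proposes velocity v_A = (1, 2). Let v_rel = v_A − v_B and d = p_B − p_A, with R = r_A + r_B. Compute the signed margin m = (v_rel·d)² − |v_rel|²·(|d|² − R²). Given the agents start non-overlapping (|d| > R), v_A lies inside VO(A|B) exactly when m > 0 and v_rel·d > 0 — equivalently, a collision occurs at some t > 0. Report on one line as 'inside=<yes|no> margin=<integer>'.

d = (13, 3),  |d|² = 178;  R = 4+6 = 10,  c = 178−10² = 78
v_rel = (4, 0),  |v_rel|² = 16;  v_rel·d = (4)·(13) + (0)·(3) = 52
16·t² − 104·t + 78 = 0  ⇒  m = 52² − 16·78 = 1456
m = 1456 > 0,  v_rel·d = 52 > 0  ⇒  inside

inside=yes margin=1456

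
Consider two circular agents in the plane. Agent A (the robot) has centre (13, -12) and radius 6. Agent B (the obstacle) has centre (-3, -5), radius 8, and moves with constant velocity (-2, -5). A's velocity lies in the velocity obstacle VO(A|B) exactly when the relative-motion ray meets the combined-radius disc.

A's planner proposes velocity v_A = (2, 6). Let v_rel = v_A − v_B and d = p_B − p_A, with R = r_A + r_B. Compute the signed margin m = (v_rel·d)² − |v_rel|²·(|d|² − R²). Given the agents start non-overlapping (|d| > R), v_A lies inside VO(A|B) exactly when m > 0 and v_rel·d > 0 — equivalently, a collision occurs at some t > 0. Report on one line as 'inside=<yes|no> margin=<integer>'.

d = (-16, 7),  |d|² = 305;  R = 6+8 = 14,  c = 305−14² = 109
v_rel = (4, 11),  |v_rel|² = 137;  v_rel·d = (4)·(-16) + (11)·(7) = 13
137·t² − 26·t + 109 = 0  ⇒  m = 13² − 137·109 = -14764
m = -14764 < 0,  v_rel·d = 13 > 0  ⇒  outside

inside=no margin=-14764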